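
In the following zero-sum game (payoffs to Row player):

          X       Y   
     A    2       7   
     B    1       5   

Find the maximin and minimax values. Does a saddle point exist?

Maximin = 2, Minimax = 2, Saddle: True

Work:
Row minimums: [2, 1] → maximin = 2
Column maximums: [2, 7] → minimax = 2
Saddle point exists! Game value = 2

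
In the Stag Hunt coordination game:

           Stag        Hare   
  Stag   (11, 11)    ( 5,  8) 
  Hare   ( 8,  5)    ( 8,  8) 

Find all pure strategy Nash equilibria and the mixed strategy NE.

Pure NE: (Stag, Stag) and (Hare, Hare); Mixed NE: p = 0.5, q = 0.5

Work:
Check pure NE:
(Stag, Stag): (11, 11) - no unilateral deviation beneficial
(Hare, Hare): (8, 8) - no unilateral deviation beneficial
Mixed NE: P1 plays Stag with p = 0.5, P2 plays Stag with q = 0.5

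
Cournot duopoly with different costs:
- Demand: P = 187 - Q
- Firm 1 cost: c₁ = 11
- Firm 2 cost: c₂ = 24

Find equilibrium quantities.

q₁* = 63.0, q₂* = 50.0

Work:
Reaction: q₁ = (187 - 11 - q₂)/2
Reaction: q₂ = (187 - 24 - q₁)/2
Solve simultaneously:
q₁* = (187 - 2×11 + 24)/3 = 63.0
q₂* = (187 - 2×24 + 11)/3 = 50.0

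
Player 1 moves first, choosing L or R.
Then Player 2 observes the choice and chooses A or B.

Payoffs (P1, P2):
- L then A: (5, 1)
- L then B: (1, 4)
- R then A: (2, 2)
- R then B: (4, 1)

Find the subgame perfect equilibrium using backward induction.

P1 plays R, P2 plays B after L and A after R; Payoff (2, 2)

Work:
Backward induction:
After L: P2 chooses B → P1 gets 1
After R: P2 chooses A → P1 gets 2
P1 chooses R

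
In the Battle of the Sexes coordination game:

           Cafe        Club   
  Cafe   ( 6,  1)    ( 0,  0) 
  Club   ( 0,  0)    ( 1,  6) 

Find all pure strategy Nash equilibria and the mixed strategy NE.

Pure NE: (Cafe, Cafe) and (Club, Club); Mixed NE: p = 0.8571, q = 0.1429

Work:
Check pure NE:
(Cafe, Cafe): (6, 1) - no unilateral deviation beneficial
(Club, Club): (1, 6) - no unilateral deviation beneficial
Mixed NE: P1 plays Cafe with p = 0.8571, P2 plays Cafe with q = 0.1429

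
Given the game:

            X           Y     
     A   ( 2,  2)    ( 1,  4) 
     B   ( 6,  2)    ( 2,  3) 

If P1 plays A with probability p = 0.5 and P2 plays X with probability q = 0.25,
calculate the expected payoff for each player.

E[P1] = 2.125, E[P2] = 3.125

Work:
E[P1] = p·q·π₁(A,X) + p·(1-q)·π₁(A,Y) + (1-p)·q·π₁(B,X) + (1-p)·(1-q)·π₁(B,Y)
= 0.5·0.25·2 + 0.5·0.75·1 + 0.5·0.25·6 + 0.5·0.75·2
= 2.125

E[P2] = 3.125 (similar calculation)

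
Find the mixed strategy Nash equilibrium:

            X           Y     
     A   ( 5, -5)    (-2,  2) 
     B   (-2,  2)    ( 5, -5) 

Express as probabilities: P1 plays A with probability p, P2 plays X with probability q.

p = 0.5, q = 0.5

Work:
Find probabilities that make opponent indifferent:
P2 chooses q to make P1 indifferent between A and B
P1 chooses p to make P2 indifferent between X and Y
Mixed NE: P1 plays (A: 0.5, B: 0.5), P2 plays (X: 0.5, Y: 0.5)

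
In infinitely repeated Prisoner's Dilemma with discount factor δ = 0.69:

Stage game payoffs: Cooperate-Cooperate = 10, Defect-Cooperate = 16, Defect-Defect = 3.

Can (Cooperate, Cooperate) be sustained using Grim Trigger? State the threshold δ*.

δ* = 0.4615; since δ = 0.69 ≥ 0.4615, cooperation can be sustained

Work:
For Grim Trigger:
Cooperate forever: 10/(1-δ)
Defect then punished: 16 + 3·δ/(1-δ)
Need: 10/(1-δ) ≥ 16 + 3·δ/(1-δ)
Solving: δ ≥ (T-R)/(T-P) = (16-10)/(16-3) = 0.4615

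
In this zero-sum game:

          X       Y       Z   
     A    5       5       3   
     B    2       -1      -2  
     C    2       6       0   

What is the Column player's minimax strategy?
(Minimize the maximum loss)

Column should play Z, value = 3

Work:
Column player minimizes Row's maximum payoff:
Column X: max payoff to Row = 5
Column Y: max payoff to Row = 6
Column Z: max payoff to Row = 3
Minimum is 3, achieved by column Z.
Minimax strategy: Z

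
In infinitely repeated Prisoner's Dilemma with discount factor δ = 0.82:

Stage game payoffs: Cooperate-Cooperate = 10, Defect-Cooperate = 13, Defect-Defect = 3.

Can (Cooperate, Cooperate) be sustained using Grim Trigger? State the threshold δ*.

δ* = 0.3; since δ = 0.82 ≥ 0.3, cooperation can be sustained

Work:
For Grim Trigger:
Cooperate forever: 10/(1-δ)
Defect then punished: 13 + 3·δ/(1-δ)
Need: 10/(1-δ) ≥ 13 + 3·δ/(1-δ)
Solving: δ ≥ (T-R)/(T-P) = (13-10)/(13-3) = 0.3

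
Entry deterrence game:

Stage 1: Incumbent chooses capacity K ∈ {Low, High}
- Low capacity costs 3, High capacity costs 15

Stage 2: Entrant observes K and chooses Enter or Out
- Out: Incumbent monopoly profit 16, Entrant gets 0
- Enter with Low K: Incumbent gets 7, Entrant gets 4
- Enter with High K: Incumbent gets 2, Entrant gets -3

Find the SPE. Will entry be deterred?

SPE: (Low, Enter|Low, Out|High); Entry not deterred. Incumbent net profit = 4, Entrant gets 4

Work:
After Low K: Entrant enters (4 > 0)
After High K: Entrant stays out (-3 < 0)
Incumbent: Low → 7−3=4, High → 16−15=1
Incumbent chooses Low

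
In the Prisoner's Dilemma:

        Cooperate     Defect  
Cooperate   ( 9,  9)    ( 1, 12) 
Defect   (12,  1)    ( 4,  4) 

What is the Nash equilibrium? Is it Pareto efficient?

(Defect, Defect) is NE; not Pareto efficient

Work:
Defect dominates Cooperate for both players:
If P2 cooperates: Defect (12) > Cooperate (9)
If P2 defects: Defect (4) > Cooperate (1)
NE: (Defect, Defect) with payoff (4, 4)
But (Cooperate, Cooperate) = (9, 9) Pareto dominates (4, 4)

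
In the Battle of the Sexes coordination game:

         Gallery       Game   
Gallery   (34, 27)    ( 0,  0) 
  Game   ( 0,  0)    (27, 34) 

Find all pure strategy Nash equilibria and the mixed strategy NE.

Pure NE: (Gallery, Gallery) and (Game, Game); Mixed NE: p = 0.5574, q = 0.4426

Work:
Check pure NE:
(Gallery, Gallery): (34, 27) - no unilateral deviation beneficial
(Game, Game): (27, 34) - no unilateral deviation beneficial
Mixed NE: P1 plays Gallery with p = 0.5574, P2 plays Gallery with q = 0.4426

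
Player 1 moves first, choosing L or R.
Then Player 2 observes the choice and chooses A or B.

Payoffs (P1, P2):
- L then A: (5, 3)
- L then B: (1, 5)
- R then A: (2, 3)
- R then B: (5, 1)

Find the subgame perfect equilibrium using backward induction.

P1 plays R, P2 plays B after L and A after R; Payoff (2, 3)

Work:
Backward induction:
After L: P2 chooses B → P1 gets 1
After R: P2 chooses A → P1 gets 2
P1 chooses R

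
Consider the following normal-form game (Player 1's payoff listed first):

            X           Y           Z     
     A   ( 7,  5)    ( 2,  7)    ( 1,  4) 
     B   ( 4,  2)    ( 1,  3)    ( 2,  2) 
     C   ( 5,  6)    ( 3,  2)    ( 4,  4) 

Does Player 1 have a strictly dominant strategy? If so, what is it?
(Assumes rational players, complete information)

No strictly dominant strategy exists for Player 1

Work:
A strategy strictly dominates another if it gives a strictly higher payoff against every opponent action. Compare each pair of P1's strategies column-by-column:
  A vs B: [7 vs 4, 2 vs 1, 1 vs 2] → A does not strictly dominate B (column Z: 1 ≤ 2)
  A vs C: [7 vs 5, 2 vs 3, 1 vs 4] → A does not strictly dominate C (column Y: 2 ≤ 3)
  B vs A: [4 vs 7, 1 vs 2, 2 vs 1] → B does not strictly dominate A (column X: 4 ≤ 7)
  B vs C: [4 vs 5, 1 vs 3, 2 vs 4] → B does not strictly dominate C (column X: 4 ≤ 5)
  C vs A: [5 vs 7, 3 vs 2, 4 vs 1] → C does not strictly dominate A (column X: 5 ≤ 7)
  C vs B: [5 vs 4, 3 vs 1, 4 vs 2] → C strictly dominates B
No single strategy strictly dominates all others → no strictly dominant strategy.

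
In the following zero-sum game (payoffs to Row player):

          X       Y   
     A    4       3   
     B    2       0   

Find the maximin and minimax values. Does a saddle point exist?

Maximin = 3, Minimax = 3, Saddle: True

Work:
Row minimums: [3, 0] → maximin = 3
Column maximums: [4, 3] → minimax = 3
Saddle point exists! Game value = 3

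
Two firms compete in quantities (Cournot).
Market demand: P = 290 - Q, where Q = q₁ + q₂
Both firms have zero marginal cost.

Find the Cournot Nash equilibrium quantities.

q₁* = q₂* = 96.67; P* = 96.67

Work:
Profit: π_i = P·q_i = (a - q_i - q_j)·q_i
FOC: ∂π_i/∂q_i = a - 2q_i - q_j = 0
Reaction function: q_i = (290 - q_j)/2
Symmetry: q* = 290/3 = 96.67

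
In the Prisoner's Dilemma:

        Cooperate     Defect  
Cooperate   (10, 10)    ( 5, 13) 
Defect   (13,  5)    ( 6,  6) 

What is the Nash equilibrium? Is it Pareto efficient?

(Defect, Defect) is NE; not Pareto efficient

Work:
Defect dominates Cooperate for both players:
If P2 cooperates: Defect (13) > Cooperate (10)
If P2 defects: Defect (6) > Cooperate (5)
NE: (Defect, Defect) with payoff (6, 6)
But (Cooperate, Cooperate) = (10, 10) Pareto dominates (6, 6)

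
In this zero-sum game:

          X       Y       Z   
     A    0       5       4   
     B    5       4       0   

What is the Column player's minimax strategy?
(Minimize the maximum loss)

Column should play Z, value = 4

Work:
Column player minimizes Row's maximum payoff:
Column X: max payoff to Row = 5
Column Y: max payoff to Row = 5
Column Z: max payoff to Row = 4
Minimum is 4, achieved by column Z.
Minimax strategy: Z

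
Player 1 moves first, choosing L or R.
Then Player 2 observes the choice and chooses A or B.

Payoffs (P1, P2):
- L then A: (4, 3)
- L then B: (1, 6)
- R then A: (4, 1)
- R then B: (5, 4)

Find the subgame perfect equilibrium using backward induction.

P1 plays R, P2 plays B after L and B after R; Payoff (5, 4)

Work:
Backward induction:
After L: P2 chooses B → P1 gets 1
After R: P2 chooses B → P1 gets 5
P1 chooses R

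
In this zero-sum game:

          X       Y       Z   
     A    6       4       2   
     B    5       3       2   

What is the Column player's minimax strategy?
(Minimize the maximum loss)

Column should play Z, value = 2

Work:
Column player minimizes Row's maximum payoff:
Column X: max payoff to Row = 6
Column Y: max payoff to Row = 4
Column Z: max payoff to Row = 2
Minimum is 2, achieved by column Z.
Minimax strategy: Z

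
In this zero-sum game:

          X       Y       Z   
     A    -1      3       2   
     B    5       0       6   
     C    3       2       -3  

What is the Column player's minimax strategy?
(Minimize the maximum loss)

Column should play Y, value = 3

Work:
Column player minimizes Row's maximum payoff:
Column X: max payoff to Row = 5
Column Y: max payoff to Row = 3
Column Z: max payoff to Row = 6
Minimum is 3, achieved by column Y.
Minimax strategy: Y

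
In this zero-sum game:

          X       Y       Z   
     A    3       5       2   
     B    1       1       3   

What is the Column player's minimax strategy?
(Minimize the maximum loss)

Column should play X or Z (all achieve the minimum), value = 3

Work:
Column player minimizes Row's maximum payoff:
Column X: max payoff to Row = 3
Column Y: max payoff to Row = 5
Column Z: max payoff to Row = 3
Minimum is 3, achieved by columns X, Z (tied).
Each of X or Z is a minimax strategy.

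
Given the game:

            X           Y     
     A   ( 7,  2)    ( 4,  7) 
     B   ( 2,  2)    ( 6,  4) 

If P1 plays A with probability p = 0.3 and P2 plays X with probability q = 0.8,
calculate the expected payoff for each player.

E[P1] = 3.88, E[P2] = 2.58

Work:
E[P1] = p·q·π₁(A,X) + p·(1-q)·π₁(A,Y) + (1-p)·q·π₁(B,X) + (1-p)·(1-q)·π₁(B,Y)
= 0.3·0.8·7 + 0.3·0.2·4 + 0.7·0.8·2 + 0.7·0.2·6
= 3.88

E[P2] = 2.58 (similar calculation)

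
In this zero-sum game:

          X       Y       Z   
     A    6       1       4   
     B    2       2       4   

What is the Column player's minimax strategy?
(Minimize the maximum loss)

Column should play Y, value = 2

Work:
Column player minimizes Row's maximum payoff:
Column X: max payoff to Row = 6
Column Y: max payoff to Row = 2
Column Z: max payoff to Row = 4
Minimum is 2, achieved by column Y.
Minimax strategy: Y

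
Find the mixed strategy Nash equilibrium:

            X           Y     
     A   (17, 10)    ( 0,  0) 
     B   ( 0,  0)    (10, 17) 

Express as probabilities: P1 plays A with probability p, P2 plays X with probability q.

p = 0.6296, q = 0.3704

Work:
Find probabilities that make opponent indifferent:
P2 chooses q to make P1 indifferent between A and B
P1 chooses p to make P2 indifferent between X and Y
Mixed NE: P1 plays (A: 0.6296, B: 0.3704), P2 plays (X: 0.3704, Y: 0.6296)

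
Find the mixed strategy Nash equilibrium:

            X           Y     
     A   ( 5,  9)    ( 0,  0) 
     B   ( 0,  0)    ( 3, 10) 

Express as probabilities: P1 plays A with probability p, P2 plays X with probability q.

p = 0.5263, q = 0.375

Work:
Find probabilities that make opponent indifferent:
P2 chooses q to make P1 indifferent between A and B
P1 chooses p to make P2 indifferent between X and Y
Mixed NE: P1 plays (A: 0.5263, B: 0.4737), P2 plays (X: 0.375, Y: 0.625)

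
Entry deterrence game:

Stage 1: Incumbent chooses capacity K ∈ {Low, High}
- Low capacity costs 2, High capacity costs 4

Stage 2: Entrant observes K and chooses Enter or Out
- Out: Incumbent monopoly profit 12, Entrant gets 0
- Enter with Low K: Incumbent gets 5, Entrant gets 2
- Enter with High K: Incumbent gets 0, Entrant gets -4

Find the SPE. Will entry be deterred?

SPE: (High, Enter|Low, Out|High); Entry deterred. Incumbent net profit = 8

Work:
After Low K: Entrant enters (2 > 0)
After High K: Entrant stays out (-4 < 0)
Incumbent: Low → 5−2=3, High → 12−4=8
Incumbent chooses High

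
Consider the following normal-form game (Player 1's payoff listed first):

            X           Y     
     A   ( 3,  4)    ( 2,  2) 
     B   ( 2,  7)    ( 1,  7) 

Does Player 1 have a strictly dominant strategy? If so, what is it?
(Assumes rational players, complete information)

Yes, Player 1's strictly dominant strategy is A

Work:
A strategy strictly dominates another if it gives a strictly higher payoff against every opponent action. Compare each pair of P1's strategies column-by-column:
  A vs B: [3 vs 2, 2 vs 1] → A strictly dominates B
  B vs A: [2 vs 3, 1 vs 2] → B does not strictly dominate A (column X: 2 ≤ 3)
A strictly dominates every other strategy → strictly dominant.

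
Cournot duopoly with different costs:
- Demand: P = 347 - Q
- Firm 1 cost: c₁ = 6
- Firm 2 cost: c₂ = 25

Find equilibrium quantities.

q₁* = 120.0, q₂* = 101.0

Work:
Reaction: q₁ = (347 - 6 - q₂)/2
Reaction: q₂ = (347 - 25 - q₁)/2
Solve simultaneously:
q₁* = (347 - 2×6 + 25)/3 = 120.0
q₂* = (347 - 2×25 + 6)/3 = 101.0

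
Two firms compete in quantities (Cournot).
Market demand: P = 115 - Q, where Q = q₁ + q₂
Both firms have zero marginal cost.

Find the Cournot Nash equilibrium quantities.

q₁* = q₂* = 38.33; P* = 38.33

Work:
Profit: π_i = P·q_i = (a - q_i - q_j)·q_i
FOC: ∂π_i/∂q_i = a - 2q_i - q_j = 0
Reaction function: q_i = (115 - q_j)/2
Symmetry: q* = 115/3 = 38.33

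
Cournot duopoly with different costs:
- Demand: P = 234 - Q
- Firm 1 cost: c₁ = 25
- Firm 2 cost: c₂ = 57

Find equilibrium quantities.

q₁* = 80.33, q₂* = 48.33

Work:
Reaction: q₁ = (234 - 25 - q₂)/2
Reaction: q₂ = (234 - 57 - q₁)/2
Solve simultaneously:
q₁* = (234 - 2×25 + 57)/3 = 80.33
q₂* = (234 - 2×57 + 25)/3 = 48.33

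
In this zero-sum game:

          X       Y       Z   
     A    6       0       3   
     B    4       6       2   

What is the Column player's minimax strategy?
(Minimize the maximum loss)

Column should play Z, value = 3

Work:
Column player minimizes Row's maximum payoff:
Column X: max payoff to Row = 6
Column Y: max payoff to Row = 6
Column Z: max payoff to Row = 3
Minimum is 3, achieved by column Z.
Minimax strategy: Z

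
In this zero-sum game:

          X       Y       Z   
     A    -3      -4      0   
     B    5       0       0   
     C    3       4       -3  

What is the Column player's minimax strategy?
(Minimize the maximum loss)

Column should play Z, value = 0

Work:
Column player minimizes Row's maximum payoff:
Column X: max payoff to Row = 5
Column Y: max payoff to Row = 4
Column Z: max payoff to Row = 0
Minimum is 0, achieved by column Z.
Minimax strategy: Z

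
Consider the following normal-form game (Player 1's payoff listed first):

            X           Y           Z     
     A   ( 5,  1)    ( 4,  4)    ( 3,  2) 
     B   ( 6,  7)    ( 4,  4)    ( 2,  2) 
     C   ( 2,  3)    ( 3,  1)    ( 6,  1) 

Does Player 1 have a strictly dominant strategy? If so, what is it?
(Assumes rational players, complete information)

No strictly dominant strategy exists for Player 1

Work:
A strategy strictly dominates another if it gives a strictly higher payoff against every opponent action. Compare each pair of P1's strategies column-by-column:
  A vs B: [5 vs 6, 4 vs 4, 3 vs 2] → A does not strictly dominate B (column X: 5 ≤ 6)
  A vs C: [5 vs 2, 4 vs 3, 3 vs 6] → A does not strictly dominate C (column Z: 3 ≤ 6)
  B vs A: [6 vs 5, 4 vs 4, 2 vs 3] → B does not strictly dominate A (column Y: 4 ≤ 4)
  B vs C: [6 vs 2, 4 vs 3, 2 vs 6] → B does not strictly dominate C (column Z: 2 ≤ 6)
  C vs A: [2 vs 5, 3 vs 4, 6 vs 3] → C does not strictly dominate A (column X: 2 ≤ 5)
  C vs B: [2 vs 6, 3 vs 4, 6 vs 2] → C does not strictly dominate B (column X: 2 ≤ 6)
No single strategy strictly dominates all others → no strictly dominant strategy.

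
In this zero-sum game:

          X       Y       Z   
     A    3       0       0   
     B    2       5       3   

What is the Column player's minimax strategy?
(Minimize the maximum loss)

Column should play X or Z (all achieve the minimum), value = 3

Work:
Column player minimizes Row's maximum payoff:
Column X: max payoff to Row = 3
Column Y: max payoff to Row = 5
Column Z: max payoff to Row = 3
Minimum is 3, achieved by columns X, Z (tied).
Each of X or Z is a minimax strategy.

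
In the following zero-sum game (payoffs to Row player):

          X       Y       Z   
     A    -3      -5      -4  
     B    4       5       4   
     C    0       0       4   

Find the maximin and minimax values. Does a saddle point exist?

Maximin = 4, Minimax = 4, Saddle: True

Work:
Row minimums: [-5, 4, 0] → maximin = 4
Column maximums: [4, 5, 4] → minimax = 4
Saddle point exists! Game value = 4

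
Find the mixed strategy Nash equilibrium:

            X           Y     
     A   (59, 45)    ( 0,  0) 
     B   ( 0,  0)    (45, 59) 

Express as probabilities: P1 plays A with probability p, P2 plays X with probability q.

p = 0.5673, q = 0.4327

Work:
Find probabilities that make opponent indifferent:
P2 chooses q to make P1 indifferent between A and B
P1 chooses p to make P2 indifferent between X and Y
Mixed NE: P1 plays (A: 0.5673, B: 0.4327), P2 plays (X: 0.4327, Y: 0.5673)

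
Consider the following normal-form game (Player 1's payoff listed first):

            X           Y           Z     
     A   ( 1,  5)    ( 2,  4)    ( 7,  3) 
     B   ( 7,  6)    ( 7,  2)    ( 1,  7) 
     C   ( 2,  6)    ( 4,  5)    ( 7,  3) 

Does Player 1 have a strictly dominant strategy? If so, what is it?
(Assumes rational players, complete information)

No strictly dominant strategy exists for Player 1

Work:
A strategy strictly dominates another if it gives a strictly higher payoff against every opponent action. Compare each pair of P1's strategies column-by-column:
  A vs B: [1 vs 7, 2 vs 7, 7 vs 1] → A does not strictly dominate B (column X: 1 ≤ 7)
  A vs C: [1 vs 2, 2 vs 4, 7 vs 7] → A does not strictly dominate C (column X: 1 ≤ 2)
  B vs A: [7 vs 1, 7 vs 2, 1 vs 7] → B does not strictly dominate A (column Z: 1 ≤ 7)
  B vs C: [7 vs 2, 7 vs 4, 1 vs 7] → B does not strictly dominate C (column Z: 1 ≤ 7)
  C vs A: [2 vs 1, 4 vs 2, 7 vs 7] → C does not strictly dominate A (column Z: 7 ≤ 7)
  C vs B: [2 vs 7, 4 vs 7, 7 vs 1] → C does not strictly dominate B (column X: 2 ≤ 7)
No single strategy strictly dominates all others → no strictly dominant strategy.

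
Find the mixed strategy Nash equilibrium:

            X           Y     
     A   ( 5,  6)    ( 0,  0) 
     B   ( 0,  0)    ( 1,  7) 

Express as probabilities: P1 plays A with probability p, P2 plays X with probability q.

p = 0.5385, q = 0.1667

Work:
Find probabilities that make opponent indifferent:
P2 chooses q to make P1 indifferent between A and B
P1 chooses p to make P2 indifferent between X and Y
Mixed NE: P1 plays (A: 0.5385, B: 0.4615), P2 plays (X: 0.1667, Y: 0.8333)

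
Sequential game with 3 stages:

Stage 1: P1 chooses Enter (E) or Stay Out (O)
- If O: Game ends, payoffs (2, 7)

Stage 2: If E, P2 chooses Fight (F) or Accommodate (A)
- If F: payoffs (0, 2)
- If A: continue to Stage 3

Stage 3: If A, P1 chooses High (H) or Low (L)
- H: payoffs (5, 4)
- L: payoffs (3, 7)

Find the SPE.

SPE: (E, A, H); Outcome (5, 4)

Work:
Stage 3: P1 chooses H (5 vs 3)
Stage 2: P2: F->2, A->4 (anticipating H). Choose A
Stage 1: P1: O->2, E->5 (anticipating A, H). Choose E
SPE path: E -> A -> H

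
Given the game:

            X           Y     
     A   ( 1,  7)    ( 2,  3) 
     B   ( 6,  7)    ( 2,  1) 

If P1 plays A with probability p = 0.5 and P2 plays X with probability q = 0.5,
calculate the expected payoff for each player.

E[P1] = 2.75, E[P2] = 4.5

Work:
E[P1] = p·q·π₁(A,X) + p·(1-q)·π₁(A,Y) + (1-p)·q·π₁(B,X) + (1-p)·(1-q)·π₁(B,Y)
= 0.5·0.5·1 + 0.5·0.5·2 + 0.5·0.5·6 + 0.5·0.5·2
= 2.75

E[P2] = 4.5 (similar calculation)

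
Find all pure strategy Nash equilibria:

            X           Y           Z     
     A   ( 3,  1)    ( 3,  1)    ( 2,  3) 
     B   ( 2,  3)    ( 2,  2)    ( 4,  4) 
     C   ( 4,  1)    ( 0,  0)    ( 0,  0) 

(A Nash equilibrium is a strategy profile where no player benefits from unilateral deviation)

Nash equilibrium: (B, Z), (C, X)

Work:
Best responses:
  P1 vs X: payoffs [3, 2, 4] → best response C (payoff 4)
  P1 vs Y: payoffs [3, 2, 0] → best response A (payoff 3)
  P1 vs Z: payoffs [2, 4, 0] → best response B (payoff 4)
  P2 vs A: payoffs [1, 1, 3] → best response Z (payoff 3)
  P2 vs B: payoffs [3, 2, 4] → best response Z (payoff 4)
  P2 vs C: payoffs [1, 0, 0] → best response X (payoff 1)
Mutual best responses: (B,Z), (C,X) → Nash equilibria.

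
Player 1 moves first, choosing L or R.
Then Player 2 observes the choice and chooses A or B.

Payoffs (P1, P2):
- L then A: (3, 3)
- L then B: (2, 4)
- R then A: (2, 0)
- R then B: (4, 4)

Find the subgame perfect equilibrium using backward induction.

P1 plays R, P2 plays B after L and B after R; Payoff (4, 4)

Work:
Backward induction:
After L: P2 chooses B → P1 gets 2
After R: P2 chooses B → P1 gets 4
P1 chooses R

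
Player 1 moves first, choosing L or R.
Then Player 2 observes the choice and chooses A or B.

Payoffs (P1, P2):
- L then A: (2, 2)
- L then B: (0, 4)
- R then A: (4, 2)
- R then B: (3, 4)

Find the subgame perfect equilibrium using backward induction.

P1 plays R, P2 plays B after L and B after R; Payoff (3, 4)

Work:
Backward induction:
After L: P2 chooses B → P1 gets 0
After R: P2 chooses B → P1 gets 3
P1 chooses R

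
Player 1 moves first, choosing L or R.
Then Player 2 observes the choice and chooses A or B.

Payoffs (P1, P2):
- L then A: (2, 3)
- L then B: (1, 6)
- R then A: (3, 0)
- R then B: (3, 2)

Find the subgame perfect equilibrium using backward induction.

P1 plays R, P2 plays B after L and B after R; Payoff (3, 2)

Work:
Backward induction:
After L: P2 chooses B → P1 gets 1
After R: P2 chooses B → P1 gets 3
P1 chooses R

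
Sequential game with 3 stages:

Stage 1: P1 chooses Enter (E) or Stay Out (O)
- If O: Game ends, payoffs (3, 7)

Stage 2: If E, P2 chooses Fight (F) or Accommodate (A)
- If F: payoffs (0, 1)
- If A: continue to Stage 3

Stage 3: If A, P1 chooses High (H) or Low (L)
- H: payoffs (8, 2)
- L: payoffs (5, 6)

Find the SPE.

SPE: (E, A, H); Outcome (8, 2)

Work:
Stage 3: P1 chooses H (8 vs 5)
Stage 2: P2: F->1, A->2 (anticipating H). Choose A
Stage 1: P1: O->3, E->8 (anticipating A, H). Choose E
SPE path: E -> A -> H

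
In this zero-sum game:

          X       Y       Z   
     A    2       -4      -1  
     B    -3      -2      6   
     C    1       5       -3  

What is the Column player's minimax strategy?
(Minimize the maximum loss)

Column should play X, value = 2

Work:
Column player minimizes Row's maximum payoff:
Column X: max payoff to Row = 2
Column Y: max payoff to Row = 5
Column Z: max payoff to Row = 6
Minimum is 2, achieved by column X.
Minimax strategy: X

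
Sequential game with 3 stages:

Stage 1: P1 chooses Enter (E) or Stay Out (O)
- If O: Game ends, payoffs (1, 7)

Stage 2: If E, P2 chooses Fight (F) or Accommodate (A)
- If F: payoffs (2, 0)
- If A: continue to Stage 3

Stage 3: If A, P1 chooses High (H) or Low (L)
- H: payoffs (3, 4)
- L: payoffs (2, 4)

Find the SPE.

SPE: (E, A, H); Outcome (3, 4)

Work:
Stage 3: P1 chooses H (3 vs 2)
Stage 2: P2: F->0, A->4 (anticipating H). Choose A
Stage 1: P1: O->1, E->3 (anticipating A, H). Choose E
SPE path: E -> A -> H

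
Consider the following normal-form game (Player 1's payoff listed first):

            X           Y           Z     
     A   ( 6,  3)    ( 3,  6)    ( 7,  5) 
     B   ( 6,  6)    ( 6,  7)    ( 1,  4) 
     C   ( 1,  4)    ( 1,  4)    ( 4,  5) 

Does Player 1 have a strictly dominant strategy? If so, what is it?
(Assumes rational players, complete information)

No strictly dominant strategy exists for Player 1

Work:
A strategy strictly dominates another if it gives a strictly higher payoff against every opponent action. Compare each pair of P1's strategies column-by-column:
  A vs B: [6 vs 6, 3 vs 6, 7 vs 1] → A does not strictly dominate B (column X: 6 ≤ 6)
  A vs C: [6 vs 1, 3 vs 1, 7 vs 4] → A strictly dominates C
  B vs A: [6 vs 6, 6 vs 3, 1 vs 7] → B does not strictly dominate A (column X: 6 ≤ 6)
  B vs C: [6 vs 1, 6 vs 1, 1 vs 4] → B does not strictly dominate C (column Z: 1 ≤ 4)
  C vs A: [1 vs 6, 1 vs 3, 4 vs 7] → C does not strictly dominate A (column X: 1 ≤ 6)
  C vs B: [1 vs 6, 1 vs 6, 4 vs 1] → C does not strictly dominate B (column X: 1 ≤ 6)
No single strategy strictly dominates all others → no strictly dominant strategy.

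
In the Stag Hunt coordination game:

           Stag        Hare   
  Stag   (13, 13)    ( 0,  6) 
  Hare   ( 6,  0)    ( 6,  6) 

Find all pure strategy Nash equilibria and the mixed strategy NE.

Pure NE: (Stag, Stag) and (Hare, Hare); Mixed NE: p = 0.4615, q = 0.4615

Work:
Check pure NE:
(Stag, Stag): (13, 13) - no unilateral deviation beneficial
(Hare, Hare): (6, 6) - no unilateral deviation beneficial
Mixed NE: P1 plays Stag with p = 0.4615, P2 plays Stag with q = 0.4615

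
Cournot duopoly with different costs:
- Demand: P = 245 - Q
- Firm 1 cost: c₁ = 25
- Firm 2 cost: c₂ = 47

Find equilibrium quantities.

q₁* = 80.67, q₂* = 58.67

Work:
Reaction: q₁ = (245 - 25 - q₂)/2
Reaction: q₂ = (245 - 47 - q₁)/2
Solve simultaneously:
q₁* = (245 - 2×25 + 47)/3 = 80.67
q₂* = (245 - 2×47 + 25)/3 = 58.67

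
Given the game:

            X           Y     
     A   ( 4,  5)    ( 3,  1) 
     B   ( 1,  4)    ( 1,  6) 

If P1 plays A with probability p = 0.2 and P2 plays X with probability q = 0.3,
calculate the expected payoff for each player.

E[P1] = 1.46, E[P2] = 4.76

Work:
E[P1] = p·q·π₁(A,X) + p·(1-q)·π₁(A,Y) + (1-p)·q·π₁(B,X) + (1-p)·(1-q)·π₁(B,Y)
= 0.2·0.3·4 + 0.2·0.7·3 + 0.8·0.3·1 + 0.8·0.7·1
= 1.46

E[P2] = 4.76 (similar calculation)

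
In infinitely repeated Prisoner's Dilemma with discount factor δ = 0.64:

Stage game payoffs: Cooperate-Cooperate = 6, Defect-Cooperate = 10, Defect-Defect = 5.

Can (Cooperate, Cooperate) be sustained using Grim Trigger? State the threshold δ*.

δ* = 0.8; since δ = 0.64 < 0.8, cooperation cannot be sustained

Work:
For Grim Trigger:
Cooperate forever: 6/(1-δ)
Defect then punished: 10 + 5·δ/(1-δ)
Need: 6/(1-δ) ≥ 10 + 5·δ/(1-δ)
Solving: δ ≥ (T-R)/(T-P) = (10-6)/(10-5) = 0.8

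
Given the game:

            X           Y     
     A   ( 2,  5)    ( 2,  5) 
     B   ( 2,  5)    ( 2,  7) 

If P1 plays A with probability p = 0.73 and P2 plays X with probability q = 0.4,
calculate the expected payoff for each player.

E[P1] = 2.0, E[P2] = 5.324

Work:
E[P1] = p·q·π₁(A,X) + p·(1-q)·π₁(A,Y) + (1-p)·q·π₁(B,X) + (1-p)·(1-q)·π₁(B,Y)
= 0.73·0.4·2 + 0.73·0.6·2 + 0.27·0.4·2 + 0.27·0.6·2
= 2.0

E[P2] = 5.324 (similar calculation)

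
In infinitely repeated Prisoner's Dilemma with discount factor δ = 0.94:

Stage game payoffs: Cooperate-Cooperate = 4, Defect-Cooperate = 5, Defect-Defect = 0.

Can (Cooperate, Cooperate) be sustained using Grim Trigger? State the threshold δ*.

δ* = 0.2; since δ = 0.94 ≥ 0.2, cooperation can be sustained

Work:
For Grim Trigger:
Cooperate forever: 4/(1-δ)
Defect then punished: 5 + 0·δ/(1-δ)
Need: 4/(1-δ) ≥ 5 + 0·δ/(1-δ)
Solving: δ ≥ (T-R)/(T-P) = (5-4)/(5-0) = 0.2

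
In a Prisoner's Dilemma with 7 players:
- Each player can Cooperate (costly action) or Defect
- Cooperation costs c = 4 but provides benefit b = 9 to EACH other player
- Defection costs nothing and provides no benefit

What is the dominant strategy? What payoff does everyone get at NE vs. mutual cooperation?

Dominant: Defect; NE payoff = 0; Coop payoff = 50

Work:
Defect dominates (saves cost c = 4, benefit to others is external)
NE: All defect → everyone gets 0
If all cooperate: each receives (6)×9 - 4 = 50
Social dilemma: 50 > 0 but NE gives 0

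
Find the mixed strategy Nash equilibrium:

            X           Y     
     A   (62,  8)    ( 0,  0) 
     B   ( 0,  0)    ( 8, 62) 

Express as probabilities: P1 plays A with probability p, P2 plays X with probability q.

p = 0.8857, q = 0.1143

Work:
Find probabilities that make opponent indifferent:
P2 chooses q to make P1 indifferent between A and B
P1 chooses p to make P2 indifferent between X and Y
Mixed NE: P1 plays (A: 0.8857, B: 0.1143), P2 plays (X: 0.1143, Y: 0.8857)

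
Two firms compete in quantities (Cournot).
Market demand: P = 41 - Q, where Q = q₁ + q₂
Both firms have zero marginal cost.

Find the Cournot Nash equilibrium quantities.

q₁* = q₂* = 13.67; P* = 13.67

Work:
Profit: π_i = P·q_i = (a - q_i - q_j)·q_i
FOC: ∂π_i/∂q_i = a - 2q_i - q_j = 0
Reaction function: q_i = (41 - q_j)/2
Symmetry: q* = 41/3 = 13.67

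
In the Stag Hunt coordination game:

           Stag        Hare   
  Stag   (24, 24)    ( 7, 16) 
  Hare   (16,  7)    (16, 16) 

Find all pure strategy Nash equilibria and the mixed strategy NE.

Pure NE: (Stag, Stag) and (Hare, Hare); Mixed NE: p = 0.5294, q = 0.5294

Work:
Check pure NE:
(Stag, Stag): (24, 24) - no unilateral deviation beneficial
(Hare, Hare): (16, 16) - no unilateral deviation beneficial
Mixed NE: P1 plays Stag with p = 0.5294, P2 plays Stag with q = 0.5294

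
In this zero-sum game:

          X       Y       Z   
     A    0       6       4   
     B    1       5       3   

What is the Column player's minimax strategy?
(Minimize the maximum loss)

Column should play X, value = 1

Work:
Column player minimizes Row's maximum payoff:
Column X: max payoff to Row = 1
Column Y: max payoff to Row = 6
Column Z: max payoff to Row = 4
Minimum is 1, achieved by column X.
Minimax strategy: X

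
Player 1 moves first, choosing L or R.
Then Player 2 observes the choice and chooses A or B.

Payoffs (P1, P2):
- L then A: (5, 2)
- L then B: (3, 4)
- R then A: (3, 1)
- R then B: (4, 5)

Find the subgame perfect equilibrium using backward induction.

P1 plays R, P2 plays B after L and B after R; Payoff (4, 5)

Work:
Backward induction:
After L: P2 chooses B → P1 gets 3
After R: P2 chooses B → P1 gets 4
P1 chooses R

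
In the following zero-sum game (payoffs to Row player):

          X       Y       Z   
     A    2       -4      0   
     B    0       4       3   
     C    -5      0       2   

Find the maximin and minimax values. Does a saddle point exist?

Maximin = 0, Minimax = 2, Saddle: False

Work:
Row minimums: [-4, 0, -5] → maximin = 0
Column maximums: [2, 4, 3] → minimax = 2
No saddle point (maximin ≠ minimax). Mixed strategy needed.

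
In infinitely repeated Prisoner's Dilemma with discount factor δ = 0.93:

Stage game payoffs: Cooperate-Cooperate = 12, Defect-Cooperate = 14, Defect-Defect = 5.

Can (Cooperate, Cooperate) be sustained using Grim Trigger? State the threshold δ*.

δ* = 0.2222; since δ = 0.93 ≥ 0.2222, cooperation can be sustained

Work:
For Grim Trigger:
Cooperate forever: 12/(1-δ)
Defect then punished: 14 + 5·δ/(1-δ)
Need: 12/(1-δ) ≥ 14 + 5·δ/(1-δ)
Solving: δ ≥ (T-R)/(T-P) = (14-12)/(14-5) = 0.2222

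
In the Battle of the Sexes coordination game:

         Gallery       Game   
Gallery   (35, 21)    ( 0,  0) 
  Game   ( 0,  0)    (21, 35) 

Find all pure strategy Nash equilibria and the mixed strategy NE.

Pure NE: (Gallery, Gallery) and (Game, Game); Mixed NE: p = 0.625, q = 0.375

Work:
Check pure NE:
(Gallery, Gallery): (35, 21) - no unilateral deviation beneficial
(Game, Game): (21, 35) - no unilateral deviation beneficial
Mixed NE: P1 plays Gallery with p = 0.625, P2 plays Gallery with q = 0.375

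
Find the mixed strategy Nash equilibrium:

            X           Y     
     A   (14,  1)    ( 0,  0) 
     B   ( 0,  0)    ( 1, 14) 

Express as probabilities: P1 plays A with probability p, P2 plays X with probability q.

p = 0.9333, q = 0.0667

Work:
Find probabilities that make opponent indifferent:
P2 chooses q to make P1 indifferent between A and B
P1 chooses p to make P2 indifferent between X and Y
Mixed NE: P1 plays (A: 0.9333, B: 0.0667), P2 plays (X: 0.0667, Y: 0.9333)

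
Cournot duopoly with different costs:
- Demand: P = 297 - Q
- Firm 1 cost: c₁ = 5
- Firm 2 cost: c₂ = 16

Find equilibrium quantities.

q₁* = 101.0, q₂* = 90.0

Work:
Reaction: q₁ = (297 - 5 - q₂)/2
Reaction: q₂ = (297 - 16 - q₁)/2
Solve simultaneously:
q₁* = (297 - 2×5 + 16)/3 = 101.0
q₂* = (297 - 2×16 + 5)/3 = 90.0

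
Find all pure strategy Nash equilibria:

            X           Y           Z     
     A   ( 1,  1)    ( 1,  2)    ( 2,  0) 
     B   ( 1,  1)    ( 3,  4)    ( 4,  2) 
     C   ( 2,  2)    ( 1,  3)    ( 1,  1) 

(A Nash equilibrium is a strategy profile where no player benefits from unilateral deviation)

Nash equilibrium: (B, Y)

Work:
Best responses:
  P1 vs X: payoffs [1, 1, 2] → best response C (payoff 2)
  P1 vs Y: payoffs [1, 3, 1] → best response B (payoff 3)
  P1 vs Z: payoffs [2, 4, 1] → best response B (payoff 4)
  P2 vs A: payoffs [1, 2, 0] → best response Y (payoff 2)
  P2 vs B: payoffs [1, 4, 2] → best response Y (payoff 4)
  P2 vs C: payoffs [2, 3, 1] → best response Y (payoff 3)
Mutual best responses: (B,Y) → Nash equilibria.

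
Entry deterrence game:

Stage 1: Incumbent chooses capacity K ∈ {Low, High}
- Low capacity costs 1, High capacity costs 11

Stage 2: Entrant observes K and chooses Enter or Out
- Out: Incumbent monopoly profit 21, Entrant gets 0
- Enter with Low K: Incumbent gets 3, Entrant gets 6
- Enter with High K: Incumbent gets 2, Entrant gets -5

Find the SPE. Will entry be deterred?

SPE: (High, Enter|Low, Out|High); Entry deterred. Incumbent net profit = 10

Work:
After Low K: Entrant enters (6 > 0)
After High K: Entrant stays out (-5 < 0)
Incumbent: Low → 3−1=2, High → 21−11=10
Incumbent chooses High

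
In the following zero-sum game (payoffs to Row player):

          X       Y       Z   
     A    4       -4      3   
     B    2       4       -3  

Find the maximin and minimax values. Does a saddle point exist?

Maximin = -3, Minimax = 3, Saddle: False

Work:
Row minimums: [-4, -3] → maximin = -3
Column maximums: [4, 4, 3] → minimax = 3
No saddle point (maximin ≠ minimax). Mixed strategy needed.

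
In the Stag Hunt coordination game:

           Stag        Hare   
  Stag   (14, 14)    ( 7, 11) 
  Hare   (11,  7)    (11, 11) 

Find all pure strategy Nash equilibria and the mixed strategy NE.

Pure NE: (Stag, Stag) and (Hare, Hare); Mixed NE: p = 0.5714, q = 0.5714

Work:
Check pure NE:
(Stag, Stag): (14, 14) - no unilateral deviation beneficial
(Hare, Hare): (11, 11) - no unilateral deviation beneficial
Mixed NE: P1 plays Stag with p = 0.5714, P2 plays Stag with q = 0.5714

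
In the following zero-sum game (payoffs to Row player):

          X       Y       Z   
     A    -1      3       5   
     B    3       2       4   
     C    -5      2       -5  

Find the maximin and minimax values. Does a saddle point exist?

Maximin = 2, Minimax = 3, Saddle: False

Work:
Row minimums: [-1, 2, -5] → maximin = 2
Column maximums: [3, 3, 5] → minimax = 3
No saddle point (maximin ≠ minimax). Mixed strategy needed.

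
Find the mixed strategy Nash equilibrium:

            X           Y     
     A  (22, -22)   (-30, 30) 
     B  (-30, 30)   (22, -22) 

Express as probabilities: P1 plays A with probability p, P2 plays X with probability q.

p = 0.5, q = 0.5

Work:
Find probabilities that make opponent indifferent:
P2 chooses q to make P1 indifferent between A and B
P1 chooses p to make P2 indifferent between X and Y
Mixed NE: P1 plays (A: 0.5, B: 0.5), P2 plays (X: 0.5, Y: 0.5)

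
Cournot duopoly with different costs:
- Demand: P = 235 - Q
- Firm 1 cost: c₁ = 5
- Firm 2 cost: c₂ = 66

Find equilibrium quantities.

q₁* = 97.0, q₂* = 36.0

Work:
Reaction: q₁ = (235 - 5 - q₂)/2
Reaction: q₂ = (235 - 66 - q₁)/2
Solve simultaneously:
q₁* = (235 - 2×5 + 66)/3 = 97.0
q₂* = (235 - 2×66 + 5)/3 = 36.0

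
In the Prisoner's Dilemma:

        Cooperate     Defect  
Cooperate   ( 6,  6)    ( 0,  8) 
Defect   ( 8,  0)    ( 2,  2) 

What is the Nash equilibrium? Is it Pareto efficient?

(Defect, Defect) is NE; not Pareto efficient

Work:
Defect dominates Cooperate for both players:
If P2 cooperates: Defect (8) > Cooperate (6)
If P2 defects: Defect (2) > Cooperate (0)
NE: (Defect, Defect) with payoff (2, 2)
But (Cooperate, Cooperate) = (6, 6) Pareto dominates (2, 2)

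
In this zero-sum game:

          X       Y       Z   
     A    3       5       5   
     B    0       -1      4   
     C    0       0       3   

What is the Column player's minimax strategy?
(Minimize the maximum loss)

Column should play X, value = 3

Work:
Column player minimizes Row's maximum payoff:
Column X: max payoff to Row = 3
Column Y: max payoff to Row = 5
Column Z: max payoff to Row = 5
Minimum is 3, achieved by column X.
Minimax strategy: X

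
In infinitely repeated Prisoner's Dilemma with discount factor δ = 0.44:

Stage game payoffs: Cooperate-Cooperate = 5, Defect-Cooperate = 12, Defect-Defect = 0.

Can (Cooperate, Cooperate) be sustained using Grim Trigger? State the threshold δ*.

δ* = 0.5833; since δ = 0.44 < 0.5833, cooperation cannot be sustained

Work:
For Grim Trigger:
Cooperate forever: 5/(1-δ)
Defect then punished: 12 + 0·δ/(1-δ)
Need: 5/(1-δ) ≥ 12 + 0·δ/(1-δ)
Solving: δ ≥ (T-R)/(T-P) = (12-5)/(12-0) = 0.5833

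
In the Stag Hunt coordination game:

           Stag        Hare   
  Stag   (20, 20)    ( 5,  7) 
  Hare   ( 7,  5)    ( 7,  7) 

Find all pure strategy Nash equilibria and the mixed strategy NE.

Pure NE: (Stag, Stag) and (Hare, Hare); Mixed NE: p = 0.1333, q = 0.1333

Work:
Check pure NE:
(Stag, Stag): (20, 20) - no unilateral deviation beneficial
(Hare, Hare): (7, 7) - no unilateral deviation beneficial
Mixed NE: P1 plays Stag with p = 0.1333, P2 plays Stag with q = 0.1333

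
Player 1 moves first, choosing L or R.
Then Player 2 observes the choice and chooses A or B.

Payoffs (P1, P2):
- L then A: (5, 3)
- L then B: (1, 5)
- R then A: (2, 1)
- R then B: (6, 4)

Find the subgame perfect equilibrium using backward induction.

P1 plays R, P2 plays B after L and B after R; Payoff (6, 4)

Work:
Backward induction:
After L: P2 chooses B → P1 gets 1
After R: P2 chooses B → P1 gets 6
P1 chooses R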